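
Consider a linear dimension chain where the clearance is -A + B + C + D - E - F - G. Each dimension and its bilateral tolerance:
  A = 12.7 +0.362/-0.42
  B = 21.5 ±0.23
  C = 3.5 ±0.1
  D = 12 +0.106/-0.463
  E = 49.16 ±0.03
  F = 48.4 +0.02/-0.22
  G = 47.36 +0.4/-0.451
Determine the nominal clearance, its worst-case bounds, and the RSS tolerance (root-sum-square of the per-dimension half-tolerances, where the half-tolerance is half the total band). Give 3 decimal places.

nominal=-120.620 wc=[-122.225,-119.063] rss=0.702

Stack each dimension's contribution:
  -A: nom -12.700 → Σnom=-12.700; wc +0.420/-0.362 → slack +0.420/-0.362; half-tol=0.391, Σhalf²=0.152881
  +B: nom +21.500 → Σnom=8.800; wc +0.230/-0.230 → slack +0.650/-0.592; half-tol=0.230, Σhalf²=0.205781
  +C: nom +3.500 → Σnom=12.300; wc +0.100/-0.100 → slack +0.750/-0.692; half-tol=0.100, Σhalf²=0.215781
  +D: nom +12.000 → Σnom=24.300; wc +0.106/-0.463 → slack +0.856/-1.155; half-tol=0.285, Σhalf²=0.296721
  -E: nom -49.160 → Σnom=-24.860; wc +0.030/-0.030 → slack +0.886/-1.185; half-tol=0.030, Σhalf²=0.297621
  -F: nom -48.400 → Σnom=-73.260; wc +0.220/-0.020 → slack +1.106/-1.205; half-tol=0.120, Σhalf²=0.312021
  -G: nom -47.360 → Σnom=-120.620; wc +0.451/-0.400 → slack +1.557/-1.605; half-tol=0.425, Σhalf²=0.493072
Nominal = -120.620. Worst-case = [-120.620 - 1.605, -120.620 + 1.557] = [-122.225, -119.063]. RSS = √0.493072 = 0.702.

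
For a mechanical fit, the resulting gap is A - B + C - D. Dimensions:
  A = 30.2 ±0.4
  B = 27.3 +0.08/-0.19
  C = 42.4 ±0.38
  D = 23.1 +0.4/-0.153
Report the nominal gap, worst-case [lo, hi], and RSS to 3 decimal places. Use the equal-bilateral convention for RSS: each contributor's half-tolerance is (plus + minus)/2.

nominal=22.200 wc=[20.940,23.323] rss=0.632

Stack each dimension's contribution:
  +A: nom +30.200 → Σnom=30.200; wc +0.400/-0.400 → slack +0.400/-0.400; half-tol=0.400, Σhalf²=0.160000
  -B: nom -27.300 → Σnom=2.900; wc +0.190/-0.080 → slack +0.590/-0.480; half-tol=0.135, Σhalf²=0.178225
  +C: nom +42.400 → Σnom=45.300; wc +0.380/-0.380 → slack +0.970/-0.860; half-tol=0.380, Σhalf²=0.322625
  -D: nom -23.100 → Σnom=22.200; wc +0.153/-0.400 → slack +1.123/-1.260; half-tol=0.277, Σhalf²=0.399077
Nominal = 22.200. Worst-case = [22.200 - 1.260, 22.200 + 1.123] = [20.940, 23.323]. RSS = √0.399077 = 0.632.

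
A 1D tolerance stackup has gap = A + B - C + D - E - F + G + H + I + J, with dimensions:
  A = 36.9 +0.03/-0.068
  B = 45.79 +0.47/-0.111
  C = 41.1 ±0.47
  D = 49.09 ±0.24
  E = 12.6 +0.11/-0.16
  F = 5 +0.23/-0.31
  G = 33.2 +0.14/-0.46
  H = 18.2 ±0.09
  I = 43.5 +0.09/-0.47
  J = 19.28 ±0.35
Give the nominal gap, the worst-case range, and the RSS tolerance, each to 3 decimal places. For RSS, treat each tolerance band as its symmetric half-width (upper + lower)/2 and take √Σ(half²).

Stack each dimension's contribution:
  +A: nom +36.900 → Σnom=36.900; wc +0.030/-0.068 → slack +0.030/-0.068; half-tol=0.049, Σhalf²=0.002401
  +B: nom +45.790 → Σnom=82.690; wc +0.470/-0.111 → slack +0.500/-0.179; half-tol=0.290, Σhalf²=0.086791
  -C: nom -41.100 → Σnom=41.590; wc +0.470/-0.470 → slack +0.970/-0.649; half-tol=0.470, Σhalf²=0.307691
  +D: nom +49.090 → Σnom=90.680; wc +0.240/-0.240 → slack +1.210/-0.889; half-tol=0.240, Σhalf²=0.365291
  -E: nom -12.600 → Σnom=78.080; wc +0.160/-0.110 → slack +1.370/-0.999; half-tol=0.135, Σhalf²=0.383516
  -F: nom -5.000 → Σnom=73.080; wc +0.310/-0.230 → slack +1.680/-1.229; half-tol=0.270, Σhalf²=0.456416
  +G: nom +33.200 → Σnom=106.280; wc +0.140/-0.460 → slack +1.820/-1.689; half-tol=0.300, Σhalf²=0.546416
  +H: nom +18.200 → Σnom=124.480; wc +0.090/-0.090 → slack +1.910/-1.779; half-tol=0.090, Σhalf²=0.554516
  +I: nom +43.500 → Σnom=167.980; wc +0.090/-0.470 → slack +2.000/-2.249; half-tol=0.280, Σhalf²=0.632916
  +J: nom +19.280 → Σnom=187.260; wc +0.350/-0.350 → slack +2.350/-2.599; half-tol=0.350, Σhalf²=0.755416
Nominal = 187.260. Worst-case = [187.260 - 2.599, 187.260 + 2.350] = [184.661, 189.610]. RSS = √0.755416 = 0.869.

nominal=187.260 wc=[184.661,189.610] rss=0.869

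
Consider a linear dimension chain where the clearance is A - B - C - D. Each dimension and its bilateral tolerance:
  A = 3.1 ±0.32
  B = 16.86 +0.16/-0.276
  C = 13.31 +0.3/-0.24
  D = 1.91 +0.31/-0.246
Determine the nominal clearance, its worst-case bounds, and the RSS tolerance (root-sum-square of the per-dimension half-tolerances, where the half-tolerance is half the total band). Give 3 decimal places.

Stack each dimension's contribution:
  +A: nom +3.100 → Σnom=3.100; wc +0.320/-0.320 → slack +0.320/-0.320; half-tol=0.320, Σhalf²=0.102400
  -B: nom -16.860 → Σnom=-13.760; wc +0.276/-0.160 → slack +0.596/-0.480; half-tol=0.218, Σhalf²=0.149924
  -C: nom -13.310 → Σnom=-27.070; wc +0.240/-0.300 → slack +0.836/-0.780; half-tol=0.270, Σhalf²=0.222824
  -D: nom -1.910 → Σnom=-28.980; wc +0.246/-0.310 → slack +1.082/-1.090; half-tol=0.278, Σhalf²=0.300108
Nominal = -28.980. Worst-case = [-28.980 - 1.090, -28.980 + 1.082] = [-30.070, -27.898]. RSS = √0.300108 = 0.548.

nominal=-28.980 wc=[-30.070,-27.898] rss=0.548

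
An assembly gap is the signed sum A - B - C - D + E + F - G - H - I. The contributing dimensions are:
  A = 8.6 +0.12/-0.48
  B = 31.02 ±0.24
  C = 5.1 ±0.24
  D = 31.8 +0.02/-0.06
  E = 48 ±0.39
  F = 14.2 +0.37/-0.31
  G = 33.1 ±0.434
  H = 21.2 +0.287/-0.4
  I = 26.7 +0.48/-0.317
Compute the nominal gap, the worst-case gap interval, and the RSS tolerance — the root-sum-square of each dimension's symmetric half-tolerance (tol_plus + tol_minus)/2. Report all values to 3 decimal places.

nominal=-78.120 wc=[-81.001,-75.549] rss=0.969

Stack each dimension's contribution:
  +A: nom +8.600 → Σnom=8.600; wc +0.120/-0.480 → slack +0.120/-0.480; half-tol=0.300, Σhalf²=0.090000
  -B: nom -31.020 → Σnom=-22.420; wc +0.240/-0.240 → slack +0.360/-0.720; half-tol=0.240, Σhalf²=0.147600
  -C: nom -5.100 → Σnom=-27.520; wc +0.240/-0.240 → slack +0.600/-0.960; half-tol=0.240, Σhalf²=0.205200
  -D: nom -31.800 → Σnom=-59.320; wc +0.060/-0.020 → slack +0.660/-0.980; half-tol=0.040, Σhalf²=0.206800
  +E: nom +48.000 → Σnom=-11.320; wc +0.390/-0.390 → slack +1.050/-1.370; half-tol=0.390, Σhalf²=0.358900
  +F: nom +14.200 → Σnom=2.880; wc +0.370/-0.310 → slack +1.420/-1.680; half-tol=0.340, Σhalf²=0.474500
  -G: nom -33.100 → Σnom=-30.220; wc +0.434/-0.434 → slack +1.854/-2.114; half-tol=0.434, Σhalf²=0.662856
  -H: nom -21.200 → Σnom=-51.420; wc +0.400/-0.287 → slack +2.254/-2.401; half-tol=0.344, Σhalf²=0.780848
  -I: nom -26.700 → Σnom=-78.120; wc +0.317/-0.480 → slack +2.571/-2.881; half-tol=0.398, Σhalf²=0.939650
Nominal = -78.120. Worst-case = [-78.120 - 2.881, -78.120 + 2.571] = [-81.001, -75.549]. RSS = √0.939650 = 0.969.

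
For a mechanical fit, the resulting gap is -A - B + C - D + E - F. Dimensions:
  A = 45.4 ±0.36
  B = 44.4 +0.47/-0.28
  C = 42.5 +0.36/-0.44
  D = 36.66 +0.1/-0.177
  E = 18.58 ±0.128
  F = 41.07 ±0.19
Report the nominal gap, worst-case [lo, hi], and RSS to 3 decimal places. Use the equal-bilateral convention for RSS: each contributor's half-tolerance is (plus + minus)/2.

nominal=-106.450 wc=[-108.138,-104.955] rss=0.708

Stack each dimension's contribution:
  -A: nom -45.400 → Σnom=-45.400; wc +0.360/-0.360 → slack +0.360/-0.360; half-tol=0.360, Σhalf²=0.129600
  -B: nom -44.400 → Σnom=-89.800; wc +0.280/-0.470 → slack +0.640/-0.830; half-tol=0.375, Σhalf²=0.270225
  +C: nom +42.500 → Σnom=-47.300; wc +0.360/-0.440 → slack +1.000/-1.270; half-tol=0.400, Σhalf²=0.430225
  -D: nom -36.660 → Σnom=-83.960; wc +0.177/-0.100 → slack +1.177/-1.370; half-tol=0.139, Σhalf²=0.449407
  +E: nom +18.580 → Σnom=-65.380; wc +0.128/-0.128 → slack +1.305/-1.498; half-tol=0.128, Σhalf²=0.465791
  -F: nom -41.070 → Σnom=-106.450; wc +0.190/-0.190 → slack +1.495/-1.688; half-tol=0.190, Σhalf²=0.501891
Nominal = -106.450. Worst-case = [-106.450 - 1.688, -106.450 + 1.495] = [-108.138, -104.955]. RSS = √0.501891 = 0.708.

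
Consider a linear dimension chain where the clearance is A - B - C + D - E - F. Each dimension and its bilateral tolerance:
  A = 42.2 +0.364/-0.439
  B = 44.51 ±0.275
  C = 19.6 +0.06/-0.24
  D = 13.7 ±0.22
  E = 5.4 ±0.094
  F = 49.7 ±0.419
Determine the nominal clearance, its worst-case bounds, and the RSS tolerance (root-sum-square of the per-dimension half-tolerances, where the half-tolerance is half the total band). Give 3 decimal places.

nominal=-63.310 wc=[-64.817,-61.698] rss=0.702

Stack each dimension's contribution:
  +A: nom +42.200 → Σnom=42.200; wc +0.364/-0.439 → slack +0.364/-0.439; half-tol=0.401, Σhalf²=0.161202
  -B: nom -44.510 → Σnom=-2.310; wc +0.275/-0.275 → slack +0.639/-0.714; half-tol=0.275, Σhalf²=0.236827
  -C: nom -19.600 → Σnom=-21.910; wc +0.240/-0.060 → slack +0.879/-0.774; half-tol=0.150, Σhalf²=0.259327
  +D: nom +13.700 → Σnom=-8.210; wc +0.220/-0.220 → slack +1.099/-0.994; half-tol=0.220, Σhalf²=0.307727
  -E: nom -5.400 → Σnom=-13.610; wc +0.094/-0.094 → slack +1.193/-1.088; half-tol=0.094, Σhalf²=0.316563
  -F: nom -49.700 → Σnom=-63.310; wc +0.419/-0.419 → slack +1.612/-1.507; half-tol=0.419, Σhalf²=0.492124
Nominal = -63.310. Worst-case = [-63.310 - 1.507, -63.310 + 1.612] = [-64.817, -61.698]. RSS = √0.492124 = 0.702.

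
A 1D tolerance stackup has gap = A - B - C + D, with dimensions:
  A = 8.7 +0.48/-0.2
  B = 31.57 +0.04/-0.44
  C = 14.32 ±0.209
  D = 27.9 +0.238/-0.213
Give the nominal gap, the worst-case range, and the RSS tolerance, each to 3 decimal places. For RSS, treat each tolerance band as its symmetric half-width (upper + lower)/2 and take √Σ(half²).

nominal=-9.290 wc=[-9.952,-7.923] rss=0.517

Stack each dimension's contribution:
  +A: nom +8.700 → Σnom=8.700; wc +0.480/-0.200 → slack +0.480/-0.200; half-tol=0.340, Σhalf²=0.115600
  -B: nom -31.570 → Σnom=-22.870; wc +0.440/-0.040 → slack +0.920/-0.240; half-tol=0.240, Σhalf²=0.173200
  -C: nom -14.320 → Σnom=-37.190; wc +0.209/-0.209 → slack +1.129/-0.449; half-tol=0.209, Σhalf²=0.216881
  +D: nom +27.900 → Σnom=-9.290; wc +0.238/-0.213 → slack +1.367/-0.662; half-tol=0.225, Σhalf²=0.267731
Nominal = -9.290. Worst-case = [-9.290 - 0.662, -9.290 + 1.367] = [-9.952, -7.923]. RSS = √0.267731 = 0.517.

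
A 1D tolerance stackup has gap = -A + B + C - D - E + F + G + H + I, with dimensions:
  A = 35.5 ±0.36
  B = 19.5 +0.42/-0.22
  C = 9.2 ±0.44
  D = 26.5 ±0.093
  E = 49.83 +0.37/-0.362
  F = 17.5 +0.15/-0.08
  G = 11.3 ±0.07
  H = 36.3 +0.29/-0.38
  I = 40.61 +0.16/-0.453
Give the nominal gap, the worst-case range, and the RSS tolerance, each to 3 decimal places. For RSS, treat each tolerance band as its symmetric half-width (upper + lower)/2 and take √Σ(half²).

nominal=22.580 wc=[20.114,24.925] rss=0.890

Stack each dimension's contribution:
  -A: nom -35.500 → Σnom=-35.500; wc +0.360/-0.360 → slack +0.360/-0.360; half-tol=0.360, Σhalf²=0.129600
  +B: nom +19.500 → Σnom=-16.000; wc +0.420/-0.220 → slack +0.780/-0.580; half-tol=0.320, Σhalf²=0.232000
  +C: nom +9.200 → Σnom=-6.800; wc +0.440/-0.440 → slack +1.220/-1.020; half-tol=0.440, Σhalf²=0.425600
  -D: nom -26.500 → Σnom=-33.300; wc +0.093/-0.093 → slack +1.313/-1.113; half-tol=0.093, Σhalf²=0.434249
  -E: nom -49.830 → Σnom=-83.130; wc +0.362/-0.370 → slack +1.675/-1.483; half-tol=0.366, Σhalf²=0.568205
  +F: nom +17.500 → Σnom=-65.630; wc +0.150/-0.080 → slack +1.825/-1.563; half-tol=0.115, Σhalf²=0.581430
  +G: nom +11.300 → Σnom=-54.330; wc +0.070/-0.070 → slack +1.895/-1.633; half-tol=0.070, Σhalf²=0.586330
  +H: nom +36.300 → Σnom=-18.030; wc +0.290/-0.380 → slack +2.185/-2.013; half-tol=0.335, Σhalf²=0.698555
  +I: nom +40.610 → Σnom=22.580; wc +0.160/-0.453 → slack +2.345/-2.466; half-tol=0.306, Σhalf²=0.792497
Nominal = 22.580. Worst-case = [22.580 - 2.466, 22.580 + 2.345] = [20.114, 24.925]. RSS = √0.792497 = 0.890.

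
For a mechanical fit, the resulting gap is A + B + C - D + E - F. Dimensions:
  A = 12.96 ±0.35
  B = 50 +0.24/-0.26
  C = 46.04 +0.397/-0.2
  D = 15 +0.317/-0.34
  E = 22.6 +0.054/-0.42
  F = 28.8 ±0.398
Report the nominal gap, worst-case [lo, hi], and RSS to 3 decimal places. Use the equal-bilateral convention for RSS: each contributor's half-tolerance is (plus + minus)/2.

nominal=87.800 wc=[85.855,89.579] rss=0.772

Stack each dimension's contribution:
  +A: nom +12.960 → Σnom=12.960; wc +0.350/-0.350 → slack +0.350/-0.350; half-tol=0.350, Σhalf²=0.122500
  +B: nom +50.000 → Σnom=62.960; wc +0.240/-0.260 → slack +0.590/-0.610; half-tol=0.250, Σhalf²=0.185000
  +C: nom +46.040 → Σnom=109.000; wc +0.397/-0.200 → slack +0.987/-0.810; half-tol=0.298, Σhalf²=0.274102
  -D: nom -15.000 → Σnom=94.000; wc +0.340/-0.317 → slack +1.327/-1.127; half-tol=0.329, Σhalf²=0.382015
  +E: nom +22.600 → Σnom=116.600; wc +0.054/-0.420 → slack +1.381/-1.547; half-tol=0.237, Σhalf²=0.438184
  -F: nom -28.800 → Σnom=87.800; wc +0.398/-0.398 → slack +1.779/-1.945; half-tol=0.398, Σhalf²=0.596588
Nominal = 87.800. Worst-case = [87.800 - 1.945, 87.800 + 1.779] = [85.855, 89.579]. RSS = √0.596588 = 0.772.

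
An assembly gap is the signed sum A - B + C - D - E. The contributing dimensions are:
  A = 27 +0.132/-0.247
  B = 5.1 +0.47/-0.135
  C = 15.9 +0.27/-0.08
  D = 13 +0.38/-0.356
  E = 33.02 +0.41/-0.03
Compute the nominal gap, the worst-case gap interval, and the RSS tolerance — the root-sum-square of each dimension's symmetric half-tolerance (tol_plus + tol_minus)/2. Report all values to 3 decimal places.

Stack each dimension's contribution:
  +A: nom +27.000 → Σnom=27.000; wc +0.132/-0.247 → slack +0.132/-0.247; half-tol=0.190, Σhalf²=0.035910
  -B: nom -5.100 → Σnom=21.900; wc +0.135/-0.470 → slack +0.267/-0.717; half-tol=0.302, Σhalf²=0.127416
  +C: nom +15.900 → Σnom=37.800; wc +0.270/-0.080 → slack +0.537/-0.797; half-tol=0.175, Σhalf²=0.158042
  -D: nom -13.000 → Σnom=24.800; wc +0.356/-0.380 → slack +0.893/-1.177; half-tol=0.368, Σhalf²=0.293465
  -E: nom -33.020 → Σnom=-8.220; wc +0.030/-0.410 → slack +0.923/-1.587; half-tol=0.220, Σhalf²=0.341865
Nominal = -8.220. Worst-case = [-8.220 - 1.587, -8.220 + 0.923] = [-9.807, -7.297]. RSS = √0.341865 = 0.585.

nominal=-8.220 wc=[-9.807,-7.297] rss=0.585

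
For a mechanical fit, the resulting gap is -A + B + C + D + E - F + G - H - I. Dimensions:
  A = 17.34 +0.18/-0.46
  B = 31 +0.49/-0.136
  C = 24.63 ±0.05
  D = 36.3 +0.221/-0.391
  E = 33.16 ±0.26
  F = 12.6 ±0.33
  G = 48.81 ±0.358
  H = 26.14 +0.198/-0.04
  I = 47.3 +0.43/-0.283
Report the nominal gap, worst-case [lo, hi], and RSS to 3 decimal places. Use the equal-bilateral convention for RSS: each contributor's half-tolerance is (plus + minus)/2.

nominal=70.520 wc=[68.187,73.012] rss=0.862

Stack each dimension's contribution:
  -A: nom -17.340 → Σnom=-17.340; wc +0.460/-0.180 → slack +0.460/-0.180; half-tol=0.320, Σhalf²=0.102400
  +B: nom +31.000 → Σnom=13.660; wc +0.490/-0.136 → slack +0.950/-0.316; half-tol=0.313, Σhalf²=0.200369
  +C: nom +24.630 → Σnom=38.290; wc +0.050/-0.050 → slack +1.000/-0.366; half-tol=0.050, Σhalf²=0.202869
  +D: nom +36.300 → Σnom=74.590; wc +0.221/-0.391 → slack +1.221/-0.757; half-tol=0.306, Σhalf²=0.296505
  +E: nom +33.160 → Σnom=107.750; wc +0.260/-0.260 → slack +1.481/-1.017; half-tol=0.260, Σhalf²=0.364105
  -F: nom -12.600 → Σnom=95.150; wc +0.330/-0.330 → slack +1.811/-1.347; half-tol=0.330, Σhalf²=0.473005
  +G: nom +48.810 → Σnom=143.960; wc +0.358/-0.358 → slack +2.169/-1.705; half-tol=0.358, Σhalf²=0.601169
  -H: nom -26.140 → Σnom=117.820; wc +0.040/-0.198 → slack +2.209/-1.903; half-tol=0.119, Σhalf²=0.615330
  -I: nom -47.300 → Σnom=70.520; wc +0.283/-0.430 → slack +2.492/-2.333; half-tol=0.356, Σhalf²=0.742422
Nominal = 70.520. Worst-case = [70.520 - 2.333, 70.520 + 2.492] = [68.187, 73.012]. RSS = √0.742422 = 0.862.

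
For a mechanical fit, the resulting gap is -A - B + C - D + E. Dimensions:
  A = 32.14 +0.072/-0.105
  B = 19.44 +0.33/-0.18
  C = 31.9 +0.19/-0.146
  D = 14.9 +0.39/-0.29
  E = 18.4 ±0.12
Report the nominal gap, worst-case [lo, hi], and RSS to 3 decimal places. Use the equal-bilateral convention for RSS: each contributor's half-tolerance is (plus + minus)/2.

Stack each dimension's contribution:
  -A: nom -32.140 → Σnom=-32.140; wc +0.105/-0.072 → slack +0.105/-0.072; half-tol=0.088, Σhalf²=0.007832
  -B: nom -19.440 → Σnom=-51.580; wc +0.180/-0.330 → slack +0.285/-0.402; half-tol=0.255, Σhalf²=0.072857
  +C: nom +31.900 → Σnom=-19.680; wc +0.190/-0.146 → slack +0.475/-0.548; half-tol=0.168, Σhalf²=0.101081
  -D: nom -14.900 → Σnom=-34.580; wc +0.290/-0.390 → slack +0.765/-0.938; half-tol=0.340, Σhalf²=0.216681
  +E: nom +18.400 → Σnom=-16.180; wc +0.120/-0.120 → slack +0.885/-1.058; half-tol=0.120, Σhalf²=0.231081
Nominal = -16.180. Worst-case = [-16.180 - 1.058, -16.180 + 0.885] = [-17.238, -15.295]. RSS = √0.231081 = 0.481.

nominal=-16.180 wc=[-17.238,-15.295] rss=0.481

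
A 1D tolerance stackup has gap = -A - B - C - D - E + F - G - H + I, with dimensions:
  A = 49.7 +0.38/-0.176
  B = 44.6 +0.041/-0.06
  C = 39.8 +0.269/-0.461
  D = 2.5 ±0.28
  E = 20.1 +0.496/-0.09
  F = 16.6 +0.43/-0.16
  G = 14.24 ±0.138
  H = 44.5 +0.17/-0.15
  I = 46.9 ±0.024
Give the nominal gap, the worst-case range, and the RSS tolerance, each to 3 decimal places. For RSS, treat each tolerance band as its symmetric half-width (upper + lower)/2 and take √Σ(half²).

Stack each dimension's contribution:
  -A: nom -49.700 → Σnom=-49.700; wc +0.176/-0.380 → slack +0.176/-0.380; half-tol=0.278, Σhalf²=0.077284
  -B: nom -44.600 → Σnom=-94.300; wc +0.060/-0.041 → slack +0.236/-0.421; half-tol=0.051, Σhalf²=0.079834
  -C: nom -39.800 → Σnom=-134.100; wc +0.461/-0.269 → slack +0.697/-0.690; half-tol=0.365, Σhalf²=0.213059
  -D: nom -2.500 → Σnom=-136.600; wc +0.280/-0.280 → slack +0.977/-0.970; half-tol=0.280, Σhalf²=0.291459
  -E: nom -20.100 → Σnom=-156.700; wc +0.090/-0.496 → slack +1.067/-1.466; half-tol=0.293, Σhalf²=0.377308
  +F: nom +16.600 → Σnom=-140.100; wc +0.430/-0.160 → slack +1.497/-1.626; half-tol=0.295, Σhalf²=0.464333
  -G: nom -14.240 → Σnom=-154.340; wc +0.138/-0.138 → slack +1.635/-1.764; half-tol=0.138, Σhalf²=0.483377
  -H: nom -44.500 → Σnom=-198.840; wc +0.150/-0.170 → slack +1.785/-1.934; half-tol=0.160, Σhalf²=0.508977
  +I: nom +46.900 → Σnom=-151.940; wc +0.024/-0.024 → slack +1.809/-1.958; half-tol=0.024, Σhalf²=0.509553
Nominal = -151.940. Worst-case = [-151.940 - 1.958, -151.940 + 1.809] = [-153.898, -150.131]. RSS = √0.509553 = 0.714.

nominal=-151.940 wc=[-153.898,-150.131] rss=0.714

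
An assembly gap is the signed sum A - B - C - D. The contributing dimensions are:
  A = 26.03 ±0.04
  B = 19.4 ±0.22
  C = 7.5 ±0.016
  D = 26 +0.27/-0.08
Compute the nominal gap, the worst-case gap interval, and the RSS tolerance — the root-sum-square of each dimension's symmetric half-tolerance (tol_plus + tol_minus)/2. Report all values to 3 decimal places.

nominal=-26.870 wc=[-27.416,-26.514] rss=0.284

Stack each dimension's contribution:
  +A: nom +26.030 → Σnom=26.030; wc +0.040/-0.040 → slack +0.040/-0.040; half-tol=0.040, Σhalf²=0.001600
  -B: nom -19.400 → Σnom=6.630; wc +0.220/-0.220 → slack +0.260/-0.260; half-tol=0.220, Σhalf²=0.050000
  -C: nom -7.500 → Σnom=-0.870; wc +0.016/-0.016 → slack +0.276/-0.276; half-tol=0.016, Σhalf²=0.050256
  -D: nom -26.000 → Σnom=-26.870; wc +0.080/-0.270 → slack +0.356/-0.546; half-tol=0.175, Σhalf²=0.080881
Nominal = -26.870. Worst-case = [-26.870 - 0.546, -26.870 + 0.356] = [-27.416, -26.514]. RSS = √0.080881 = 0.284.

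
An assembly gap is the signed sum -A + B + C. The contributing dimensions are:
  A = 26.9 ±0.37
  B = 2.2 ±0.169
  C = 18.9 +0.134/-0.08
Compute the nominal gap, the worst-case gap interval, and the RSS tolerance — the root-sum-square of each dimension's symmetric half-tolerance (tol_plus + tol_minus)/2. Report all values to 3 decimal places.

Stack each dimension's contribution:
  -A: nom -26.900 → Σnom=-26.900; wc +0.370/-0.370 → slack +0.370/-0.370; half-tol=0.370, Σhalf²=0.136900
  +B: nom +2.200 → Σnom=-24.700; wc +0.169/-0.169 → slack +0.539/-0.539; half-tol=0.169, Σhalf²=0.165461
  +C: nom +18.900 → Σnom=-5.800; wc +0.134/-0.080 → slack +0.673/-0.619; half-tol=0.107, Σhalf²=0.176910
Nominal = -5.800. Worst-case = [-5.800 - 0.619, -5.800 + 0.673] = [-6.419, -5.127]. RSS = √0.176910 = 0.421.

nominal=-5.800 wc=[-6.419,-5.127] rss=0.421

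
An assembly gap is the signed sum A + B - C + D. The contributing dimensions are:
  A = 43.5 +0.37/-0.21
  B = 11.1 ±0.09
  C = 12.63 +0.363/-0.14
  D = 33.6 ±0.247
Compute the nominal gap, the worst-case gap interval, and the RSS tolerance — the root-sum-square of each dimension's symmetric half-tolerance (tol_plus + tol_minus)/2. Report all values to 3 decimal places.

Stack each dimension's contribution:
  +A: nom +43.500 → Σnom=43.500; wc +0.370/-0.210 → slack +0.370/-0.210; half-tol=0.290, Σhalf²=0.084100
  +B: nom +11.100 → Σnom=54.600; wc +0.090/-0.090 → slack +0.460/-0.300; half-tol=0.090, Σhalf²=0.092200
  -C: nom -12.630 → Σnom=41.970; wc +0.140/-0.363 → slack +0.600/-0.663; half-tol=0.252, Σhalf²=0.155452
  +D: nom +33.600 → Σnom=75.570; wc +0.247/-0.247 → slack +0.847/-0.910; half-tol=0.247, Σhalf²=0.216461
Nominal = 75.570. Worst-case = [75.570 - 0.910, 75.570 + 0.847] = [74.660, 76.417]. RSS = √0.216461 = 0.465.

nominal=75.570 wc=[74.660,76.417] rss=0.465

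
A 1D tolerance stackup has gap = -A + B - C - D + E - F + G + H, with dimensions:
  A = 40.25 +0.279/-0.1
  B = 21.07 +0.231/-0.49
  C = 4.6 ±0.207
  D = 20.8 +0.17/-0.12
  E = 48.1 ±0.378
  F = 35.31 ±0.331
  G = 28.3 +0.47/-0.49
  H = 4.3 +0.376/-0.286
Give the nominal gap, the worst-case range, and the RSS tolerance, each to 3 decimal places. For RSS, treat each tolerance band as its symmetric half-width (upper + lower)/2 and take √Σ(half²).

Stack each dimension's contribution:
  -A: nom -40.250 → Σnom=-40.250; wc +0.100/-0.279 → slack +0.100/-0.279; half-tol=0.190, Σhalf²=0.035910
  +B: nom +21.070 → Σnom=-19.180; wc +0.231/-0.490 → slack +0.331/-0.769; half-tol=0.360, Σhalf²=0.165871
  -C: nom -4.600 → Σnom=-23.780; wc +0.207/-0.207 → slack +0.538/-0.976; half-tol=0.207, Σhalf²=0.208720
  -D: nom -20.800 → Σnom=-44.580; wc +0.120/-0.170 → slack +0.658/-1.146; half-tol=0.145, Σhalf²=0.229745
  +E: nom +48.100 → Σnom=3.520; wc +0.378/-0.378 → slack +1.036/-1.524; half-tol=0.378, Σhalf²=0.372629
  -F: nom -35.310 → Σnom=-31.790; wc +0.331/-0.331 → slack +1.367/-1.855; half-tol=0.331, Σhalf²=0.482190
  +G: nom +28.300 → Σnom=-3.490; wc +0.470/-0.490 → slack +1.837/-2.345; half-tol=0.480, Σhalf²=0.712589
  +H: nom +4.300 → Σnom=0.810; wc +0.376/-0.286 → slack +2.213/-2.631; half-tol=0.331, Σhalf²=0.822151
Nominal = 0.810. Worst-case = [0.810 - 2.631, 0.810 + 2.213] = [-1.821, 3.023]. RSS = √0.822151 = 0.907.

nominal=0.810 wc=[-1.821,3.023] rss=0.907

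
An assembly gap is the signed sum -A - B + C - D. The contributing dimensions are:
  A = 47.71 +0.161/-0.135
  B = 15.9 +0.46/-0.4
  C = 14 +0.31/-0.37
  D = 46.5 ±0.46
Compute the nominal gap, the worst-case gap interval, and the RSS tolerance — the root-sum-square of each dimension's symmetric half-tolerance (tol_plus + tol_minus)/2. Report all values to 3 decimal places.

nominal=-96.110 wc=[-97.561,-94.805] rss=0.731

Stack each dimension's contribution:
  -A: nom -47.710 → Σnom=-47.710; wc +0.135/-0.161 → slack +0.135/-0.161; half-tol=0.148, Σhalf²=0.021904
  -B: nom -15.900 → Σnom=-63.610; wc +0.400/-0.460 → slack +0.535/-0.621; half-tol=0.430, Σhalf²=0.206804
  +C: nom +14.000 → Σnom=-49.610; wc +0.310/-0.370 → slack +0.845/-0.991; half-tol=0.340, Σhalf²=0.322404
  -D: nom -46.500 → Σnom=-96.110; wc +0.460/-0.460 → slack +1.305/-1.451; half-tol=0.460, Σhalf²=0.534004
Nominal = -96.110. Worst-case = [-96.110 - 1.451, -96.110 + 1.305] = [-97.561, -94.805]. RSS = √0.534004 = 0.731.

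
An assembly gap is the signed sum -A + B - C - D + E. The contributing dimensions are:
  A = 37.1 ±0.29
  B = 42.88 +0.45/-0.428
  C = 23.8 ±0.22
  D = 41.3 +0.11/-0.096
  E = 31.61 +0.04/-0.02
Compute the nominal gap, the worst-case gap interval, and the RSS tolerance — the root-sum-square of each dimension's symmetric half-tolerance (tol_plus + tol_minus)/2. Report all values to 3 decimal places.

Stack each dimension's contribution:
  -A: nom -37.100 → Σnom=-37.100; wc +0.290/-0.290 → slack +0.290/-0.290; half-tol=0.290, Σhalf²=0.084100
  +B: nom +42.880 → Σnom=5.780; wc +0.450/-0.428 → slack +0.740/-0.718; half-tol=0.439, Σhalf²=0.276821
  -C: nom -23.800 → Σnom=-18.020; wc +0.220/-0.220 → slack +0.960/-0.938; half-tol=0.220, Σhalf²=0.325221
  -D: nom -41.300 → Σnom=-59.320; wc +0.096/-0.110 → slack +1.056/-1.048; half-tol=0.103, Σhalf²=0.335830
  +E: nom +31.610 → Σnom=-27.710; wc +0.040/-0.020 → slack +1.096/-1.068; half-tol=0.030, Σhalf²=0.336730
Nominal = -27.710. Worst-case = [-27.710 - 1.068, -27.710 + 1.096] = [-28.778, -26.614]. RSS = √0.336730 = 0.580.

nominal=-27.710 wc=[-28.778,-26.614] rss=0.580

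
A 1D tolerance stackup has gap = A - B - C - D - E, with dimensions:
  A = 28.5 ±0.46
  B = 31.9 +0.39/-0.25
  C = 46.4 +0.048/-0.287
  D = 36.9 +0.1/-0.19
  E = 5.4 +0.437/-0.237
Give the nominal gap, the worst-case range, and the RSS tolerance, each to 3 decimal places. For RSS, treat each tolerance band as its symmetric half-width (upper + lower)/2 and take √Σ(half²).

nominal=-92.100 wc=[-93.535,-90.676] rss=0.690

Stack each dimension's contribution:
  +A: nom +28.500 → Σnom=28.500; wc +0.460/-0.460 → slack +0.460/-0.460; half-tol=0.460, Σhalf²=0.211600
  -B: nom -31.900 → Σnom=-3.400; wc +0.250/-0.390 → slack +0.710/-0.850; half-tol=0.320, Σhalf²=0.314000
  -C: nom -46.400 → Σnom=-49.800; wc +0.287/-0.048 → slack +0.997/-0.898; half-tol=0.167, Σhalf²=0.342056
  -D: nom -36.900 → Σnom=-86.700; wc +0.190/-0.100 → slack +1.187/-0.998; half-tol=0.145, Σhalf²=0.363081
  -E: nom -5.400 → Σnom=-92.100; wc +0.237/-0.437 → slack +1.424/-1.435; half-tol=0.337, Σhalf²=0.476650
Nominal = -92.100. Worst-case = [-92.100 - 1.435, -92.100 + 1.424] = [-93.535, -90.676]. RSS = √0.476650 = 0.690.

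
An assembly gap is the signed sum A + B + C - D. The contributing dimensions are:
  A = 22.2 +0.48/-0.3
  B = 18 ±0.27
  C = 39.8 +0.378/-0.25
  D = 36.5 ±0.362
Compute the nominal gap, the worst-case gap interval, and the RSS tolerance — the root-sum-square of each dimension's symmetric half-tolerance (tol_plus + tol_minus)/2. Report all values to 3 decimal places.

Stack each dimension's contribution:
  +A: nom +22.200 → Σnom=22.200; wc +0.480/-0.300 → slack +0.480/-0.300; half-tol=0.390, Σhalf²=0.152100
  +B: nom +18.000 → Σnom=40.200; wc +0.270/-0.270 → slack +0.750/-0.570; half-tol=0.270, Σhalf²=0.225000
  +C: nom +39.800 → Σnom=80.000; wc +0.378/-0.250 → slack +1.128/-0.820; half-tol=0.314, Σhalf²=0.323596
  -D: nom -36.500 → Σnom=43.500; wc +0.362/-0.362 → slack +1.490/-1.182; half-tol=0.362, Σhalf²=0.454640
Nominal = 43.500. Worst-case = [43.500 - 1.182, 43.500 + 1.490] = [42.318, 44.990]. RSS = √0.454640 = 0.674.

nominal=43.500 wc=[42.318,44.990] rss=0.674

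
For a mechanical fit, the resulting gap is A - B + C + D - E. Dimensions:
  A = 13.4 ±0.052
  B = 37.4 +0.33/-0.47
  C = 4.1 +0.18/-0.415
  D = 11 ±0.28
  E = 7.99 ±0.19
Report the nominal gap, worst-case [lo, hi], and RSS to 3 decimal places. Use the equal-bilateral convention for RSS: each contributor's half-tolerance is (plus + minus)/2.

Stack each dimension's contribution:
  +A: nom +13.400 → Σnom=13.400; wc +0.052/-0.052 → slack +0.052/-0.052; half-tol=0.052, Σhalf²=0.002704
  -B: nom -37.400 → Σnom=-24.000; wc +0.470/-0.330 → slack +0.522/-0.382; half-tol=0.400, Σhalf²=0.162704
  +C: nom +4.100 → Σnom=-19.900; wc +0.180/-0.415 → slack +0.702/-0.797; half-tol=0.297, Σhalf²=0.251210
  +D: nom +11.000 → Σnom=-8.900; wc +0.280/-0.280 → slack +0.982/-1.077; half-tol=0.280, Σhalf²=0.329610
  -E: nom -7.990 → Σnom=-16.890; wc +0.190/-0.190 → slack +1.172/-1.267; half-tol=0.190, Σhalf²=0.365710
Nominal = -16.890. Worst-case = [-16.890 - 1.267, -16.890 + 1.172] = [-18.157, -15.718]. RSS = √0.365710 = 0.605.

nominal=-16.890 wc=[-18.157,-15.718] rss=0.605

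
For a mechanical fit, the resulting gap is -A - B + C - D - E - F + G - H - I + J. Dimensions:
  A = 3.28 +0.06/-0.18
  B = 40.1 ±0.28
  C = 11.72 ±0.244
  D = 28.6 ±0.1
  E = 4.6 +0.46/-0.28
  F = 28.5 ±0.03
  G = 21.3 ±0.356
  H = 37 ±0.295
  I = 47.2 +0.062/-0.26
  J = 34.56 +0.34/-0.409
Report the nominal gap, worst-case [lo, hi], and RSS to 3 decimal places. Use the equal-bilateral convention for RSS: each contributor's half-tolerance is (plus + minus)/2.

Stack each dimension's contribution:
  -A: nom -3.280 → Σnom=-3.280; wc +0.180/-0.060 → slack +0.180/-0.060; half-tol=0.120, Σhalf²=0.014400
  -B: nom -40.100 → Σnom=-43.380; wc +0.280/-0.280 → slack +0.460/-0.340; half-tol=0.280, Σhalf²=0.092800
  +C: nom +11.720 → Σnom=-31.660; wc +0.244/-0.244 → slack +0.704/-0.584; half-tol=0.244, Σhalf²=0.152336
  -D: nom -28.600 → Σnom=-60.260; wc +0.100/-0.100 → slack +0.804/-0.684; half-tol=0.100, Σhalf²=0.162336
  -E: nom -4.600 → Σnom=-64.860; wc +0.280/-0.460 → slack +1.084/-1.144; half-tol=0.370, Σhalf²=0.299236
  -F: nom -28.500 → Σnom=-93.360; wc +0.030/-0.030 → slack +1.114/-1.174; half-tol=0.030, Σhalf²=0.300136
  +G: nom +21.300 → Σnom=-72.060; wc +0.356/-0.356 → slack +1.470/-1.530; half-tol=0.356, Σhalf²=0.426872
  -H: nom -37.000 → Σnom=-109.060; wc +0.295/-0.295 → slack +1.765/-1.825; half-tol=0.295, Σhalf²=0.513897
  -I: nom -47.200 → Σnom=-156.260; wc +0.260/-0.062 → slack +2.025/-1.887; half-tol=0.161, Σhalf²=0.539818
  +J: nom +34.560 → Σnom=-121.700; wc +0.340/-0.409 → slack +2.365/-2.296; half-tol=0.374, Σhalf²=0.680068
Nominal = -121.700. Worst-case = [-121.700 - 2.296, -121.700 + 2.365] = [-123.996, -119.335]. RSS = √0.680068 = 0.825.

nominal=-121.700 wc=[-123.996,-119.335] rss=0.825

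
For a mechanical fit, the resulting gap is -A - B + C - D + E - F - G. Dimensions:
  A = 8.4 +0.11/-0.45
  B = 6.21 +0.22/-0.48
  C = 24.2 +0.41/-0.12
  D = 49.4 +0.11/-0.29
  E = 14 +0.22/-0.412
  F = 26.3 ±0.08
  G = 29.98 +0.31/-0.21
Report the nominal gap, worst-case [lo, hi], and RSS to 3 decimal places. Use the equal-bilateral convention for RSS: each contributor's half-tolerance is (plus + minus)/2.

nominal=-82.090 wc=[-83.452,-79.950] rss=0.696

Stack each dimension's contribution:
  -A: nom -8.400 → Σnom=-8.400; wc +0.450/-0.110 → slack +0.450/-0.110; half-tol=0.280, Σhalf²=0.078400
  -B: nom -6.210 → Σnom=-14.610; wc +0.480/-0.220 → slack +0.930/-0.330; half-tol=0.350, Σhalf²=0.200900
  +C: nom +24.200 → Σnom=9.590; wc +0.410/-0.120 → slack +1.340/-0.450; half-tol=0.265, Σhalf²=0.271125
  -D: nom -49.400 → Σnom=-39.810; wc +0.290/-0.110 → slack +1.630/-0.560; half-tol=0.200, Σhalf²=0.311125
  +E: nom +14.000 → Σnom=-25.810; wc +0.220/-0.412 → slack +1.850/-0.972; half-tol=0.316, Σhalf²=0.410981
  -F: nom -26.300 → Σnom=-52.110; wc +0.080/-0.080 → slack +1.930/-1.052; half-tol=0.080, Σhalf²=0.417381
  -G: nom -29.980 → Σnom=-82.090; wc +0.210/-0.310 → slack +2.140/-1.362; half-tol=0.260, Σhalf²=0.484981
Nominal = -82.090. Worst-case = [-82.090 - 1.362, -82.090 + 2.140] = [-83.452, -79.950]. RSS = √0.484981 = 0.696.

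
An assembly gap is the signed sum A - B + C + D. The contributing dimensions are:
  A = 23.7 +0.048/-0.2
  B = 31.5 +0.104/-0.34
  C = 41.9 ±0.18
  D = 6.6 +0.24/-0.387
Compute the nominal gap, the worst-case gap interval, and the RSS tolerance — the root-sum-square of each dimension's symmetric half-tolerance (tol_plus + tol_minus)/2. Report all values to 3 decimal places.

nominal=40.700 wc=[39.829,41.508] rss=0.442

Stack each dimension's contribution:
  +A: nom +23.700 → Σnom=23.700; wc +0.048/-0.200 → slack +0.048/-0.200; half-tol=0.124, Σhalf²=0.015376
  -B: nom -31.500 → Σnom=-7.800; wc +0.340/-0.104 → slack +0.388/-0.304; half-tol=0.222, Σhalf²=0.064660
  +C: nom +41.900 → Σnom=34.100; wc +0.180/-0.180 → slack +0.568/-0.484; half-tol=0.180, Σhalf²=0.097060
  +D: nom +6.600 → Σnom=40.700; wc +0.240/-0.387 → slack +0.808/-0.871; half-tol=0.314, Σhalf²=0.195342
Nominal = 40.700. Worst-case = [40.700 - 0.871, 40.700 + 0.808] = [39.829, 41.508]. RSS = √0.195342 = 0.442.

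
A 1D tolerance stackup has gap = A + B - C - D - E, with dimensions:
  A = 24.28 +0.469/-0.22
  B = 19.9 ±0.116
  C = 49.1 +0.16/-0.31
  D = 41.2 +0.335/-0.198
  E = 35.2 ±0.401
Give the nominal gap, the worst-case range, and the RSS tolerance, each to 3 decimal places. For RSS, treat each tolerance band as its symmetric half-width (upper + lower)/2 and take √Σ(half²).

Stack each dimension's contribution:
  +A: nom +24.280 → Σnom=24.280; wc +0.469/-0.220 → slack +0.469/-0.220; half-tol=0.344, Σhalf²=0.118680
  +B: nom +19.900 → Σnom=44.180; wc +0.116/-0.116 → slack +0.585/-0.336; half-tol=0.116, Σhalf²=0.132136
  -C: nom -49.100 → Σnom=-4.920; wc +0.310/-0.160 → slack +0.895/-0.496; half-tol=0.235, Σhalf²=0.187361
  -D: nom -41.200 → Σnom=-46.120; wc +0.198/-0.335 → slack +1.093/-0.831; half-tol=0.267, Σhalf²=0.258383
  -E: nom -35.200 → Σnom=-81.320; wc +0.401/-0.401 → slack +1.494/-1.232; half-tol=0.401, Σhalf²=0.419185
Nominal = -81.320. Worst-case = [-81.320 - 1.232, -81.320 + 1.494] = [-82.552, -79.826]. RSS = √0.419185 = 0.647.

nominal=-81.320 wc=[-82.552,-79.826] rss=0.647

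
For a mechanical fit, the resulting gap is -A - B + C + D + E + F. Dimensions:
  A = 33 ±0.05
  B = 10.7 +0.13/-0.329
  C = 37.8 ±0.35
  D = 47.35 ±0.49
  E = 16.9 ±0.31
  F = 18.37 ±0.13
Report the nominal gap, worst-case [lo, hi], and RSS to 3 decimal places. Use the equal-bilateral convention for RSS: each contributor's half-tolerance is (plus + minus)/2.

Stack each dimension's contribution:
  -A: nom -33.000 → Σnom=-33.000; wc +0.050/-0.050 → slack +0.050/-0.050; half-tol=0.050, Σhalf²=0.002500
  -B: nom -10.700 → Σnom=-43.700; wc +0.329/-0.130 → slack +0.379/-0.180; half-tol=0.230, Σhalf²=0.055170
  +C: nom +37.800 → Σnom=-5.900; wc +0.350/-0.350 → slack +0.729/-0.530; half-tol=0.350, Σhalf²=0.177670
  +D: nom +47.350 → Σnom=41.450; wc +0.490/-0.490 → slack +1.219/-1.020; half-tol=0.490, Σhalf²=0.417770
  +E: nom +16.900 → Σnom=58.350; wc +0.310/-0.310 → slack +1.529/-1.330; half-tol=0.310, Σhalf²=0.513870
  +F: nom +18.370 → Σnom=76.720; wc +0.130/-0.130 → slack +1.659/-1.460; half-tol=0.130, Σhalf²=0.530770
Nominal = 76.720. Worst-case = [76.720 - 1.460, 76.720 + 1.659] = [75.260, 78.379]. RSS = √0.530770 = 0.729.

nominal=76.720 wc=[75.260,78.379] rss=0.729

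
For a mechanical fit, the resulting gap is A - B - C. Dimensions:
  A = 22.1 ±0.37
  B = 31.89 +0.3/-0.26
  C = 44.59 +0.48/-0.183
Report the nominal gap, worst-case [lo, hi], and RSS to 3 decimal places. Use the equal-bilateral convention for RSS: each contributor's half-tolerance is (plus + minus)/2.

nominal=-54.380 wc=[-55.530,-53.567] rss=0.570

Stack each dimension's contribution:
  +A: nom +22.100 → Σnom=22.100; wc +0.370/-0.370 → slack +0.370/-0.370; half-tol=0.370, Σhalf²=0.136900
  -B: nom -31.890 → Σnom=-9.790; wc +0.260/-0.300 → slack +0.630/-0.670; half-tol=0.280, Σhalf²=0.215300
  -C: nom -44.590 → Σnom=-54.380; wc +0.183/-0.480 → slack +0.813/-1.150; half-tol=0.332, Σhalf²=0.325192
Nominal = -54.380. Worst-case = [-54.380 - 1.150, -54.380 + 0.813] = [-55.530, -53.567]. RSS = √0.325192 = 0.570.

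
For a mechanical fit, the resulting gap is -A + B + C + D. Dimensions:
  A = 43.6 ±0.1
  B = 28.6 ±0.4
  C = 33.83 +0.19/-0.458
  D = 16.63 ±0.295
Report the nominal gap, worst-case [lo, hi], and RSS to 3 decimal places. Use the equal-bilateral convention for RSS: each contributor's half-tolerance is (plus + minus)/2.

Stack each dimension's contribution:
  -A: nom -43.600 → Σnom=-43.600; wc +0.100/-0.100 → slack +0.100/-0.100; half-tol=0.100, Σhalf²=0.010000
  +B: nom +28.600 → Σnom=-15.000; wc +0.400/-0.400 → slack +0.500/-0.500; half-tol=0.400, Σhalf²=0.170000
  +C: nom +33.830 → Σnom=18.830; wc +0.190/-0.458 → slack +0.690/-0.958; half-tol=0.324, Σhalf²=0.274976
  +D: nom +16.630 → Σnom=35.460; wc +0.295/-0.295 → slack +0.985/-1.253; half-tol=0.295, Σhalf²=0.362001
Nominal = 35.460. Worst-case = [35.460 - 1.253, 35.460 + 0.985] = [34.207, 36.445]. RSS = √0.362001 = 0.602.

nominal=35.460 wc=[34.207,36.445] rss=0.602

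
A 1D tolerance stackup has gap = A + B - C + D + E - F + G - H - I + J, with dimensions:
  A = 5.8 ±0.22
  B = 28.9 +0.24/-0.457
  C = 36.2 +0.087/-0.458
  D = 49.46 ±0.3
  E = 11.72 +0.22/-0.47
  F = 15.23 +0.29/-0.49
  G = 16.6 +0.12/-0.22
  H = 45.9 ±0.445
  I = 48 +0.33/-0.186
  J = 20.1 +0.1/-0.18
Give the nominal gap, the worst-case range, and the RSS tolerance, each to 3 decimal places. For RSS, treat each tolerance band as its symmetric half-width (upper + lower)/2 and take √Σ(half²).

Stack each dimension's contribution:
  +A: nom +5.800 → Σnom=5.800; wc +0.220/-0.220 → slack +0.220/-0.220; half-tol=0.220, Σhalf²=0.048400
  +B: nom +28.900 → Σnom=34.700; wc +0.240/-0.457 → slack +0.460/-0.677; half-tol=0.349, Σhalf²=0.169852
  -C: nom -36.200 → Σnom=-1.500; wc +0.458/-0.087 → slack +0.918/-0.764; half-tol=0.273, Σhalf²=0.244109
  +D: nom +49.460 → Σnom=47.960; wc +0.300/-0.300 → slack +1.218/-1.064; half-tol=0.300, Σhalf²=0.334109
  +E: nom +11.720 → Σnom=59.680; wc +0.220/-0.470 → slack +1.438/-1.534; half-tol=0.345, Σhalf²=0.453134
  -F: nom -15.230 → Σnom=44.450; wc +0.490/-0.290 → slack +1.928/-1.824; half-tol=0.390, Σhalf²=0.605233
  +G: nom +16.600 → Σnom=61.050; wc +0.120/-0.220 → slack +2.048/-2.044; half-tol=0.170, Σhalf²=0.634134
  -H: nom -45.900 → Σnom=15.150; wc +0.445/-0.445 → slack +2.493/-2.489; half-tol=0.445, Σhalf²=0.832159
  -I: nom -48.000 → Σnom=-32.850; wc +0.186/-0.330 → slack +2.679/-2.819; half-tol=0.258, Σhalf²=0.898722
  +J: nom +20.100 → Σnom=-12.750; wc +0.100/-0.180 → slack +2.779/-2.999; half-tol=0.140, Σhalf²=0.918322
Nominal = -12.750. Worst-case = [-12.750 - 2.999, -12.750 + 2.779] = [-15.749, -9.971]. RSS = √0.918322 = 0.958.

nominal=-12.750 wc=[-15.749,-9.971] rss=0.958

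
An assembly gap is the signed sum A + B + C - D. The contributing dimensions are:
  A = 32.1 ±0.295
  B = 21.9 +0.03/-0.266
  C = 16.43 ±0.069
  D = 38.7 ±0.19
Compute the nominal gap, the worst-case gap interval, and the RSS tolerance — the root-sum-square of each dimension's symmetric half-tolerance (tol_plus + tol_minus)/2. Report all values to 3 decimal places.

Stack each dimension's contribution:
  +A: nom +32.100 → Σnom=32.100; wc +0.295/-0.295 → slack +0.295/-0.295; half-tol=0.295, Σhalf²=0.087025
  +B: nom +21.900 → Σnom=54.000; wc +0.030/-0.266 → slack +0.325/-0.561; half-tol=0.148, Σhalf²=0.108929
  +C: nom +16.430 → Σnom=70.430; wc +0.069/-0.069 → slack +0.394/-0.630; half-tol=0.069, Σhalf²=0.113690
  -D: nom -38.700 → Σnom=31.730; wc +0.190/-0.190 → slack +0.584/-0.820; half-tol=0.190, Σhalf²=0.149790
Nominal = 31.730. Worst-case = [31.730 - 0.820, 31.730 + 0.584] = [30.910, 32.314]. RSS = √0.149790 = 0.387.

nominal=31.730 wc=[30.910,32.314] rss=0.387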